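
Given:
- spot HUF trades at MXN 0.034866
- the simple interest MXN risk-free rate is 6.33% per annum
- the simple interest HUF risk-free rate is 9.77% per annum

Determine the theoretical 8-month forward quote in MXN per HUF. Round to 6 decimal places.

0.034115

T = 8/12 years.
MXN growth factor: 1 + 0.0633×8/12 = 1.042200.
Growth of 1 HUF over T: 1 + 0.0977×8/12 = 1.0651333.
Forward (MXN per HUF) = 0.034866 × 1.042200 / 1.0651333 = 0.03411530.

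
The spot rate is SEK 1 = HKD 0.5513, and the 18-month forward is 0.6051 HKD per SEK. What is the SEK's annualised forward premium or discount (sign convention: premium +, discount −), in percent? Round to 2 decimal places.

T = 18/12 years.
Period premium: (0.6051 − 0.5513)/0.5513 = 0.0975875.
×(1/T) gives 6.51% p.a.

+6.51%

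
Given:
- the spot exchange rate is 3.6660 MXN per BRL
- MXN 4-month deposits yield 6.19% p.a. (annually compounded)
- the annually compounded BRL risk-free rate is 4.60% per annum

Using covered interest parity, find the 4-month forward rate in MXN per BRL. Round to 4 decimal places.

T = 4/12 years.
Growth of 1 MXN over T: (1 + 0.0619)^(4/12) = 1.0202217.
BRL growth factor: (1 + 0.0460)^(4/12) = 1.0151041.
So F = 3.666 × 1.0202217 / 1.0151041 = 3.684482 (MXN/BRL).

3.6845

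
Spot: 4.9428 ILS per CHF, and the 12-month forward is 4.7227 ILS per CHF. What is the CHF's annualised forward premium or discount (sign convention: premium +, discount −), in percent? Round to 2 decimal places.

T = 1 year.
Period premium: (4.7227 − 4.9428)/4.9428 = -0.0445294.
×(1/T) gives -4.45% p.a.

-4.45%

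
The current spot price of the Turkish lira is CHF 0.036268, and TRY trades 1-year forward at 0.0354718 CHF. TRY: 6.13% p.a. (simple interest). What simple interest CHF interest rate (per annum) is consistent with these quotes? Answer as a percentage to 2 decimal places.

T = 1 year.
F/S = 0.0354718/0.036268 = 0.9780468 = (growth of CHF) / (growth of TRY).
The TRY side grows by 1 + 0.0613×1 = 1.061300.
Hence g_CHF = 1.0380011.
(1.0380011 − 1)/T = 0.038001, i.e. 3.80%.

3.80%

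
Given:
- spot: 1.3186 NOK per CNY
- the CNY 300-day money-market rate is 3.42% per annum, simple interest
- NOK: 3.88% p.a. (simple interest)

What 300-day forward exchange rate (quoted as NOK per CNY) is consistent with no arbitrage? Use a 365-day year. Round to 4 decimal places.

1.3234

T = 300/365 years.
NOK growth factor: 1 + 0.0388×300/365 = 1.0318904.
CNY accumulates by 1 + 0.0342×300/365 = 1.0281096.
Forward (NOK per CNY) = 1.3186 × 1.0318904 / 1.0281096 = 1.323449.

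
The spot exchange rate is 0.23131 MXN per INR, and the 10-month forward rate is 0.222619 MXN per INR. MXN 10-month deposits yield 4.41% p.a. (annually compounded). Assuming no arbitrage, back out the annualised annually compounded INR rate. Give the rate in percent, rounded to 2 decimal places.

T = 10/12 years.
CIP gives F = S · g_MXN/g_INR, so g_MXN/g_INR = 0.222619/0.23131 = 0.9624270.
MXN growth factor: (1 + 0.0441)^(10/12) = 1.0366172.
Hence g_INR = 1.0770866.
Annualise: 1.0770866^(12/10) − 1 = 0.093203 = 9.32%.

9.32%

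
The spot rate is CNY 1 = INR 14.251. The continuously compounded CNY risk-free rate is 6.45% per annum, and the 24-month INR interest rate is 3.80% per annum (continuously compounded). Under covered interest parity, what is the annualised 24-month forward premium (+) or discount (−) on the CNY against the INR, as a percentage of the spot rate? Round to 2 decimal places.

-2.58%

T = 2 years.
CIP forward (INR per CNY) = 14.251 × 1.0789626/1.1376901 = 13.515364.
Annualised premium = (F − S)/S × (1/T) = (13.515364 − 14.251)/14.251 ÷ 2 = -2.58%.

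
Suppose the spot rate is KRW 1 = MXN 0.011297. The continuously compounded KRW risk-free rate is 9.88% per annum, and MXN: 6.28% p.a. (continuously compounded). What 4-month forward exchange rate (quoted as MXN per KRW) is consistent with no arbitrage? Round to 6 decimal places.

T = 4/12 years.
MXN accumulates by e^(0.0628×4/12) = 1.021154.
KRW growth factor: e^(0.0988×4/12) = 1.0334816.
Forward (MXN per KRW) = 0.011297 × 1.021154 / 1.0334816 = 0.01116225.

0.011162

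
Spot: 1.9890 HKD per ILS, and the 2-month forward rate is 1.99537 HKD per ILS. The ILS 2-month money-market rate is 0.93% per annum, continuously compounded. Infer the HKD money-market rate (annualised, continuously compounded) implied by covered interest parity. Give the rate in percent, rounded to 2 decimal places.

T = 2/12 years.
By CIP, F/S equals the HKD-to-ILS growth ratio: 1.99537/1.989 = 1.0032026.
ILS growth factor: e^(0.0093×2/12) = 1.0015512.
That pins the HKD growth at 1.0047588.
r = ln(1.0047588)/(2/12) = 0.028485 → 2.85%.

2.85%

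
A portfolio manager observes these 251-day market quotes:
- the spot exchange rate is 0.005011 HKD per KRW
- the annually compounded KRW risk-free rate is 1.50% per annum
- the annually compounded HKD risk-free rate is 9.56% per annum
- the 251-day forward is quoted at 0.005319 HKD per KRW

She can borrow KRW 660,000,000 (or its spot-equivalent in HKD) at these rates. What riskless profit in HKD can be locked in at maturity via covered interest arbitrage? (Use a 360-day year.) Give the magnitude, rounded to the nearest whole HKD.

HKD 22,533

T = 251/360 years.
Keep in KRW, deliver into the forward: 660,000,000·1.010434738·0.005319 = HKD 3,547,171.57.
Swap to HKD now, deposit: 660,000,000·0.005011·1.065727744 = HKD 3,524,638.74.
The quoted forward overvalues KRW, so borrow HKD, buy KRW at spot, deposit the KRW at 1.50%, and sell the proceeds forward at 0.005319.
Arbitrage profit = |3,547,171.57 − 3,524,638.74| = HKD 22,533.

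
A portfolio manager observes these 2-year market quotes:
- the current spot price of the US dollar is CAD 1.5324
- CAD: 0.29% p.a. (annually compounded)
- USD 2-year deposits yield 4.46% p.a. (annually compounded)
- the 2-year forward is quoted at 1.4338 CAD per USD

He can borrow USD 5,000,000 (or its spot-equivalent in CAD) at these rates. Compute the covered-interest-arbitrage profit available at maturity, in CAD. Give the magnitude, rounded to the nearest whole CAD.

T = 2 years.
Keep in USD, deliver into the forward: 5,000,000·1.09118916·1.4338 = CAD 7,822,735.09.
Swap to CAD now, deposit: 5,000,000·1.5324·1.00580841 = CAD 7,706,504.04.
The quoted forward overvalues USD, so borrow CAD, buy USD at spot, deposit the USD at 4.46%, and sell the proceeds forward at 1.4338.
Arbitrage profit = |7,822,735.09 − 7,706,504.04| = CAD 116,231.

CAD 116,231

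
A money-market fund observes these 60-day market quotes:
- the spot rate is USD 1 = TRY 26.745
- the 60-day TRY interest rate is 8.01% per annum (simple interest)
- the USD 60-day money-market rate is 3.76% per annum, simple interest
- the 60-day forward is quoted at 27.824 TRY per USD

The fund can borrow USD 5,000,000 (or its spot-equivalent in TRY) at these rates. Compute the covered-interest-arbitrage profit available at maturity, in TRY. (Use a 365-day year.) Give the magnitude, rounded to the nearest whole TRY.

T = 60/365 years.
Keep in USD, deliver into the forward: 5,000,000·1.00618082192·27.824 = TRY 139,979,875.95.
Swap to TRY now, deposit: 5,000,000·26.745·1.01316712329 = TRY 135,485,773.56.
The quoted forward overvalues USD, so borrow TRY, buy USD at spot, deposit the USD at 3.76%, and sell the proceeds forward at 27.824.
Profit = 139,979,875.95 − 135,485,773.56 = TRY 4,494,102.

TRY 4,494,102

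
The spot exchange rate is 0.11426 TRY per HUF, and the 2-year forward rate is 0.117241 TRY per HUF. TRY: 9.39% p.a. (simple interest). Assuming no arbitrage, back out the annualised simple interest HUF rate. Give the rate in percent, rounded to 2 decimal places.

7.88%

T = 2 years.
CIP gives F = S · g_TRY/g_HUF, so g_TRY/g_HUF = 0.117241/0.11426 = 1.0260896.
The TRY side grows by 1 + 0.0939×2 = 1.187800.
Hence g_HUF = 1.1575987.
(1.1575987 − 1)/T = 0.078799, i.e. 7.88%.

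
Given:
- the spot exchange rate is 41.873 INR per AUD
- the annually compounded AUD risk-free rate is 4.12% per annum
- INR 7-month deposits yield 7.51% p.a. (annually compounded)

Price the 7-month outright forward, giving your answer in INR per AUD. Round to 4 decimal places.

42.6630

T = 7/12 years.
INR accumulates by (1 + 0.0751)^(7/12) = 1.04314617.
Growth of 1 AUD over T: (1 + 0.0412)^(7/12) = 1.02383096.
CIP: F = S · (grow INR)/(grow AUD) = 41.873 × 1.04314617/1.02383096 = 42.662960 INR per AUD.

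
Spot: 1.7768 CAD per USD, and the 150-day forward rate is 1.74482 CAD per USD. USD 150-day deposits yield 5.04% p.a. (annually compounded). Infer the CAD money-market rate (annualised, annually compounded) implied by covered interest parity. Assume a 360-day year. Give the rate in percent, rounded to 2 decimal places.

T = 150/360 years.
By CIP, F/S equals the CAD-to-USD growth ratio: 1.74482/1.7768 = 0.9820014.
USD growth factor: (1 + 0.0504)^(150/360) = 1.0206993.
Hence g_CAD = 1.0023281.
Annualise: 1.0023281^(360/150) − 1 = 0.005597 = 0.56%.

0.56%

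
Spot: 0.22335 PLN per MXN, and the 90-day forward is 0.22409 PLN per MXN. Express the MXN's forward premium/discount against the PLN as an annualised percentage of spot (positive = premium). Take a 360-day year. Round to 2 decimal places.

T = 90/360 years.
Period premium: (0.22409 − 0.22335)/0.22335 = 0.0033132.
×(1/T) gives 1.33% p.a.

+1.33%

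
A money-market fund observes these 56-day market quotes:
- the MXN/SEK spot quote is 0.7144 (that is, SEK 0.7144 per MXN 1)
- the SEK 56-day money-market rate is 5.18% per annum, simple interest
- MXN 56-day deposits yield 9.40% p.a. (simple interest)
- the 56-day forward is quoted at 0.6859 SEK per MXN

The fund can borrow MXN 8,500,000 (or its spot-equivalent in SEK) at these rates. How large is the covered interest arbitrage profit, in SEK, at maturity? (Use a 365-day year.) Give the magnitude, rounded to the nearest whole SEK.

T = 56/365 years.
Keep in MXN, deliver into the forward: 8,500,000·1.014421918·0.6859 = SEK 5,914,231.95.
Swap to SEK now, deposit: 8,500,000·0.7144·1.007947397 = SEK 6,120,659.77.
The quoted forward undervalues MXN, so borrow MXN, convert to SEK at spot, deposit the SEK at 5.18%, and buy MXN forward at 0.6859 to cover the loan.
Arbitrage profit = |5,914,231.95 − 6,120,659.77| = SEK 206,428.

SEK 206,428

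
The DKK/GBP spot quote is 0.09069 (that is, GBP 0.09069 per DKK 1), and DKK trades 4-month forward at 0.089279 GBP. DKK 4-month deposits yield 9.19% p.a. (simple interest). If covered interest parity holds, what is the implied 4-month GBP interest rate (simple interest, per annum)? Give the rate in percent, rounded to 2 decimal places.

T = 4/12 years.
By CIP, F/S equals the GBP-to-DKK growth ratio: 0.089279/0.09069 = 0.9844415.
The DKK side grows by 1 + 0.0919×4/12 = 1.0306333.
Hence g_GBP = 1.0145982.
(1.0145982 − 1)/T = 0.043795, i.e. 4.38%.

4.38%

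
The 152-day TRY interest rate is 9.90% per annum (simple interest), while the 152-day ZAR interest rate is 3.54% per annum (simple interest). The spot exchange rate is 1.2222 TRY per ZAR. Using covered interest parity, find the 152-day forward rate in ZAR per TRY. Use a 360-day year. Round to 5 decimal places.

0.79711

T = 152/360 years.
Growth of 1 TRY over T: 1 + 0.0990×152/360 = 1.041800.
ZAR growth factor: 1 + 0.0354×152/360 = 1.0149467.
CIP: F = S · (grow TRY)/(grow ZAR) = 1.2222 × 1.041800/1.0149467 = 1.254537 TRY per ZAR.
Quoted the other way: 1/1.254537 = 0.79711 ZAR per TRY.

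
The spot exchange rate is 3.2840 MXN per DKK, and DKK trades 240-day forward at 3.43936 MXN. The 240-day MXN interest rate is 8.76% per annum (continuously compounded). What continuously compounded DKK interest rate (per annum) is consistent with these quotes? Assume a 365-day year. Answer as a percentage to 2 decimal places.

T = 240/365 years.
F/S = 3.43936/3.284 = 1.0473082 = (growth of MXN) / (growth of DKK).
MXN growth factor: e^(0.0876×240/365) = 1.0592912.
Hence g_DKK = 1.0114417.
r = ln(1.0114417)/(240/365) = 0.017302 → 1.73%.

1.73%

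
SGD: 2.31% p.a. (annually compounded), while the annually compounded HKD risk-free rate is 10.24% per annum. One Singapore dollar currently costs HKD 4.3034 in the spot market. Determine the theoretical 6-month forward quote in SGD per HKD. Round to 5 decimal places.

T = 6/12 years.
Growth of 1 HKD over T: (1 + 0.1024)^(6/12) = 1.0499524.
SGD accumulates by (1 + 0.0231)^(6/12) = 1.0114841.
Forward (HKD per SGD) = 4.3034 × 1.0499524 / 1.0114841 = 4.467065.
Quoted the other way: 1/4.467065 = 0.22386 SGD per HKD.

0.22386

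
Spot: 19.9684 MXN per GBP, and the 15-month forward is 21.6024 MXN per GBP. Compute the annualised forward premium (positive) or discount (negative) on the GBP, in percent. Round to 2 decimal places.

+6.55%

T = 15/12 years.
(F − S)/S = (21.6024 − 19.9684)/19.9684 = 0.0818293.
×(1/T) gives 6.55% p.a.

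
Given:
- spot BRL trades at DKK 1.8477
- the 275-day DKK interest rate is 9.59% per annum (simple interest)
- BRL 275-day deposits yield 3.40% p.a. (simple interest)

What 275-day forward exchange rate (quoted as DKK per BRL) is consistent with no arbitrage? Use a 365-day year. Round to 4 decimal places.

1.9317

T = 275/365 years.
DKK accumulates by 1 + 0.0959×275/365 = 1.0722534.
BRL accumulates by 1 + 0.0340×275/365 = 1.0256164.
CIP: F = S · (grow DKK)/(grow BRL) = 1.8477 × 1.0722534/1.0256164 = 1.931719 DKK per BRL.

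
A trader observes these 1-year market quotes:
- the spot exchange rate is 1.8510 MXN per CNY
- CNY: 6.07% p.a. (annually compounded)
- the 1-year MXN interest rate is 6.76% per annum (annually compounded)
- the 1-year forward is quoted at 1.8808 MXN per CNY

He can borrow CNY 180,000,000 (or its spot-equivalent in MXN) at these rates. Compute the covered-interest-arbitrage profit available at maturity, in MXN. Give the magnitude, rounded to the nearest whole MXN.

MXN 3,390,653

T = 1 year.
Invest the CNY and cover forward: 180,000,000 × 1.060700 × 1.8808 = MXN 359,093,620.80.
Convert at spot and invest in MXN: 180,000,000 × 1.8510 × 1.067600 = MXN 355,702,968.00.
The quoted forward overvalues CNY, so borrow MXN, buy CNY at spot, deposit the CNY at 6.07%, and sell the proceeds forward at 1.8808.
The gap between the two covered legs is MXN 3,390,653.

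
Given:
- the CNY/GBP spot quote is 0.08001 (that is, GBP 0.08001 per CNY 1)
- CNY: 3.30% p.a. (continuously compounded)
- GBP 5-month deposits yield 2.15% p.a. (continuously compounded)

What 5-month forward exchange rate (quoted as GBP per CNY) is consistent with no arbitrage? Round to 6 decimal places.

0.079628

T = 5/12 years.
GBP accumulates by e^(0.0215×5/12) = 1.0089986.
CNY growth factor: e^(0.0330×5/12) = 1.013845.
So F = 0.08001 × 1.0089986 / 1.013845 = 0.07962753 (GBP/CNY).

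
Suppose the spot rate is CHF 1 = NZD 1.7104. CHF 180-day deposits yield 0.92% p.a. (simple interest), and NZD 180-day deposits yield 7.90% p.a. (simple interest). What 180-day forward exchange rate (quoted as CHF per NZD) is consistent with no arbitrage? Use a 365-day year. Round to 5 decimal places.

0.56529

T = 180/365 years.
NZD growth factor: 1 + 0.0790×180/365 = 1.0389589.
CHF accumulates by 1 + 0.0092×180/365 = 1.004537.
So F = 1.7104 × 1.0389589 / 1.004537 = 1.769009 (NZD/CHF).
Invert for CHF per NZD: 1 / 1.769009 = 0.56529.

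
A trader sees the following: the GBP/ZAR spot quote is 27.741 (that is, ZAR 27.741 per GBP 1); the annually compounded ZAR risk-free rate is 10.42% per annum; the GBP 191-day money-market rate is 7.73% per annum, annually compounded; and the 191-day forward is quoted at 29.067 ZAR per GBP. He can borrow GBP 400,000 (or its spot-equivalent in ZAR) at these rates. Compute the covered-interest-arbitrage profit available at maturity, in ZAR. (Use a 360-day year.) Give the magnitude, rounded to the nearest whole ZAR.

T = 191/360 years.
Keep in GBP, deliver into the forward: 400,000·1.0402947207·29.067 = ZAR 12,095,298.66.
Swap to ZAR now, deposit: 400,000·27.741·1.0539966223 = ZAR 11,695,568.12.
The quoted forward overvalues GBP, so borrow ZAR, buy GBP at spot, deposit the GBP at 7.73%, and sell the proceeds forward at 29.067.
Arbitrage profit = |12,095,298.66 − 11,695,568.12| = ZAR 399,731.

ZAR 399,731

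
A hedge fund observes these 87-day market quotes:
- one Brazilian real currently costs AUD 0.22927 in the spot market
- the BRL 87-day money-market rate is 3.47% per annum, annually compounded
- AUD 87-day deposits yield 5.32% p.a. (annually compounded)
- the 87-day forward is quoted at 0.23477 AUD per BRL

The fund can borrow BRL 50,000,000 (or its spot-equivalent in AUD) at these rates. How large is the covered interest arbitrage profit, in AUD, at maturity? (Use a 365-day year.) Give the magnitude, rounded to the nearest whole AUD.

T = 87/365 years.
Route A — deposit BRL, sell forward: 50,000,000 × 1.0081638372 × 0.23477 = AUD 11,834,331.20.
Route B — convert at spot, deposit AUD: 50,000,000 × 0.22927 × 1.0124313857 = AUD 11,606,007.19.
The quoted forward overvalues BRL, so borrow AUD, buy BRL at spot, deposit the BRL at 3.47%, and sell the proceeds forward at 0.23477.
Arbitrage profit = |11,834,331.20 − 11,606,007.19| = AUD 228,324.

AUD 228,324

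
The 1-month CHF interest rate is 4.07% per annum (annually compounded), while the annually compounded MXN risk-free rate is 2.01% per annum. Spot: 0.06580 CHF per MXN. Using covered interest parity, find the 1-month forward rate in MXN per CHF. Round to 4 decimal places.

T = 1/12 years.
CHF growth factor: (1 + 0.0407)^(1/12) = 1.003330.
Growth of 1 MXN over T: (1 + 0.0201)^(1/12) = 1.00165976.
So F = 0.0658 × 1.003330 / 1.00165976 = 0.065909720 (CHF/MXN).
Invert for MXN per CHF: 1 / 0.065909720 = 15.1723.

15.1723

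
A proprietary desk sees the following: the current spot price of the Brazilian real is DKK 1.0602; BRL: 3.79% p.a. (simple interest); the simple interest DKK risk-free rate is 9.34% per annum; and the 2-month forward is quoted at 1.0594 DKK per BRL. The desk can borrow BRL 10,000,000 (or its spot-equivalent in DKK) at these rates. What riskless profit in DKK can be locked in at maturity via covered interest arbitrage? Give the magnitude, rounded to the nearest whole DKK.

T = 2/12 years.
Keep in BRL, deliver into the forward: 10,000,000·1.0063166667·1.0594 = DKK 10,660,918.77.
Swap to DKK now, deposit: 10,000,000·1.0602·1.0155666667 = DKK 10,767,037.80.
The quoted forward undervalues BRL, so borrow BRL, convert to DKK at spot, deposit the DKK at 9.34%, and buy BRL forward at 1.0594 to cover the loan.
Profit = 10,767,037.80 − 10,660,918.77 = DKK 106,119.

DKK 106,119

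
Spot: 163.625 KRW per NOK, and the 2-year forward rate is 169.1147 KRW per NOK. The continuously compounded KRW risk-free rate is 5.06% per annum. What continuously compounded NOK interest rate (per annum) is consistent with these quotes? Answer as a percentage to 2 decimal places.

3.41%

T = 2 years.
F/S = 169.1147/163.625 = 1.0335505 = (growth of KRW) / (growth of NOK).
KRW growth factor: e^(0.0506×2) = 1.1064979.
That pins the NOK growth at 1.0705794.
Take logs: ln 1.0705794 / 2 = 0.034100, so 3.41%.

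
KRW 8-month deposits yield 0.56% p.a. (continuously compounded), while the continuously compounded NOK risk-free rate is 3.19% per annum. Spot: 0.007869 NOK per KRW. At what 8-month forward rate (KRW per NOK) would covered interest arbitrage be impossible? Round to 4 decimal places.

124.8722

T = 8/12 years.
Growth of 1 NOK over T: e^(0.0319×8/12) = 1.021494414.
KRW growth factor: e^(0.0056×8/12) = 1.003740311.
So F = 0.007869 × 1.021494414 / 1.003740311 = 0.00800818644 (NOK/KRW).
Invert for KRW per NOK: 1 / 0.00800818644 = 124.8722.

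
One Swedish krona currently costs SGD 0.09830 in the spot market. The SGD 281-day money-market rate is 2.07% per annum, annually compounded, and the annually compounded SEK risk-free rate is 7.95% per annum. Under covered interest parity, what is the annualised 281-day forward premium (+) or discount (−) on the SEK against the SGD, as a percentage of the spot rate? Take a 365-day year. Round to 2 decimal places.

T = 281/365 years.
CIP forward (SGD per SEK) = 0.0983 × 1.0158985/1.0606617 = 0.09415144.
(F − S)/S ÷ T = (0.09415144 − 0.0983)/0.0983/(281/365) = -0.054819 → -5.48%.

-5.48%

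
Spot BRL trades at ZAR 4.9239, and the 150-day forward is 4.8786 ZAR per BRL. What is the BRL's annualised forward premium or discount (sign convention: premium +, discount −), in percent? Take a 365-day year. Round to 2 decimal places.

-2.24%

T = 150/365 years.
Period premium: (4.8786 − 4.9239)/4.9239 = -0.0092000.
Annualise by dividing by T: -0.0092000 / (150/365) = -0.022387 → -2.24%.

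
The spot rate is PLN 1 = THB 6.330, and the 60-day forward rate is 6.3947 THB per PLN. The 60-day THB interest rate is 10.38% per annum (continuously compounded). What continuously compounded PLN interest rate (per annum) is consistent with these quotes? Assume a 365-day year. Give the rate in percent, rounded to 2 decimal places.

T = 60/365 years.
CIP gives F = S · g_THB/g_PLN, so g_THB/g_PLN = 6.3947/6.33 = 1.0102212.
THB growth factor: e^(0.1038×60/365) = 1.0172094.
So the PLN growth factor = 1.0069175.
Take logs: ln 1.0069175 / (60/365) = 0.041937, so 4.19%.

4.19%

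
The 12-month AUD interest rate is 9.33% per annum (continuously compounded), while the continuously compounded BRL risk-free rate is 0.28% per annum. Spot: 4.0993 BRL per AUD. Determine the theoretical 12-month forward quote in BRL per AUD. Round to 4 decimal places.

3.7446

T = 1 year.
Growth of 1 BRL over T: e^(0.0028×1) = 1.0028039.
AUD growth factor: e^(0.0933×1) = 1.097791.
Forward (BRL per AUD) = 4.0993 × 1.0028039 / 1.097791 = 3.744605.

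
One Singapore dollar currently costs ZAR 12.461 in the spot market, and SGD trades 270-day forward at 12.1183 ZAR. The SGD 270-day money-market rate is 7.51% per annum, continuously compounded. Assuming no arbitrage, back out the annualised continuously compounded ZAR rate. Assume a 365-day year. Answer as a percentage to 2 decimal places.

3.74%

T = 270/365 years.
By CIP, F/S equals the ZAR-to-SGD growth ratio: 12.1183/12.461 = 0.9724982.
SGD growth factor: e^(0.0751×270/365) = 1.0571255.
Hence g_ZAR = 1.0280526.
Take logs: ln 1.0280526 / (270/365) = 0.037401, so 3.74%.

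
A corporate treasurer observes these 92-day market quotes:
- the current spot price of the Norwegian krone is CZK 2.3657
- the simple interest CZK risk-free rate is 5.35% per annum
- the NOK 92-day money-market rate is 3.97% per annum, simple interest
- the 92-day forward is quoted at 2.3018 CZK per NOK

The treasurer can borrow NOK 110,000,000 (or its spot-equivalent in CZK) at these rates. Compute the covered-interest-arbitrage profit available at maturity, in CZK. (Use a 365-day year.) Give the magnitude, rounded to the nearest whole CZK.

T = 92/365 years.
Invest the NOK and cover forward: 110,000,000 × 1.01000657534 × 2.3018 = CZK 255,731,644.86.
Convert at spot and invest in CZK: 110,000,000 × 2.3657 × 1.01348493151 = CZK 263,736,143.27.
The quoted forward undervalues NOK, so borrow NOK, convert to CZK at spot, deposit the CZK at 5.35%, and buy NOK forward at 2.3018 to cover the loan.
The gap between the two covered legs is CZK 8,004,498.

CZK 8,004,498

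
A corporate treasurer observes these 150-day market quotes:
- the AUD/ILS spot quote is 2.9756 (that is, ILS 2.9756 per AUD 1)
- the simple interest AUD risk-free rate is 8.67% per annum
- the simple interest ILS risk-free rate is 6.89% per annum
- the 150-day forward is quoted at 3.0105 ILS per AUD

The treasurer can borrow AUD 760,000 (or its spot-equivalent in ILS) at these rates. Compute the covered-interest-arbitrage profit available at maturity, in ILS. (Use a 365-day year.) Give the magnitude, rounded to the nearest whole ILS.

ILS 44,012

T = 150/365 years.
Invest the AUD and cover forward: 760,000 × 1.035630137 × 3.0105 = ILS 2,369,501.04.
Convert at spot and invest in ILS: 760,000 × 2.9756 × 1.028315068 = ILS 2,325,489.28.
The quoted forward overvalues AUD, so borrow ILS, buy AUD at spot, deposit the AUD at 8.67%, and sell the proceeds forward at 3.0105.
Arbitrage profit = |2,369,501.04 − 2,325,489.28| = ILS 44,012.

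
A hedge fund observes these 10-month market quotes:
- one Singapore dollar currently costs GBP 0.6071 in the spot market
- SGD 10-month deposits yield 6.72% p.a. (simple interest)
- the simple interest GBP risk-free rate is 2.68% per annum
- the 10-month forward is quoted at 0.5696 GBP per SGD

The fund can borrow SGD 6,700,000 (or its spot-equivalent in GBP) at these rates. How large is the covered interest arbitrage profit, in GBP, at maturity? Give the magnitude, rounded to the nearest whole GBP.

T = 10/12 years.
Route A — deposit SGD, sell forward: 6,700,000 × 1.056000 × 0.5696 = GBP 4,030,033.92.
Route B — convert at spot, deposit GBP: 6,700,000 × 0.6071 × 1.022333333 = GBP 4,158,412.40.
The quoted forward undervalues SGD, so borrow SGD, convert to GBP at spot, deposit the GBP at 2.68%, and buy SGD forward at 0.5696 to cover the loan.
Arbitrage profit = |4,030,033.92 − 4,158,412.40| = GBP 128,378.

GBP 128,378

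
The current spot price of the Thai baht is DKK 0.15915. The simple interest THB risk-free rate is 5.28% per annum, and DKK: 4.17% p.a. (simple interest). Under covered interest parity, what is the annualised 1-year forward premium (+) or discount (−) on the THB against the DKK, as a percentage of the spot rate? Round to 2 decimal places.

-1.05%

T = 1 year.
F = S · g_DKK/g_THB = 0.15915 × 1.041700/1.052800 = 0.15747203.
(F − S)/S ÷ T = (0.15747203 − 0.15915)/0.15915/1 = -0.010543 → -1.05%.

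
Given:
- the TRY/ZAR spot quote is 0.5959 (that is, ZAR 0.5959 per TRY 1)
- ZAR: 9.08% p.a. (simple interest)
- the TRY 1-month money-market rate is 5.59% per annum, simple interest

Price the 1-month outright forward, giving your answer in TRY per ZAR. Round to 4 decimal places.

1.6733

T = 1/12 years.
ZAR accumulates by 1 + 0.0908×1/12 = 1.0075667.
TRY accumulates by 1 + 0.0559×1/12 = 1.0046583.
CIP: F = S · (grow ZAR)/(grow TRY) = 0.5959 × 1.0075667/1.0046583 = 0.5976251 ZAR per TRY.
Quoted the other way: 1/0.5976251 = 1.6733 TRY per ZAR.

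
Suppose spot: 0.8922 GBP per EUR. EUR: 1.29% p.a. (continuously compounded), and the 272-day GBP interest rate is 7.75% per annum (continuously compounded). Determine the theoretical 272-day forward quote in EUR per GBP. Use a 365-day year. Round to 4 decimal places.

1.0681

T = 272/365 years.
GBP accumulates by e^(0.0775×272/365) = 1.0594537.
Growth of 1 EUR over T: e^(0.0129×272/365) = 1.0096595.
CIP: F = S · (grow GBP)/(grow EUR) = 0.8922 × 1.0594537/1.0096595 = 0.9362014 GBP per EUR.
Invert for EUR per GBP: 1 / 0.9362014 = 1.0681.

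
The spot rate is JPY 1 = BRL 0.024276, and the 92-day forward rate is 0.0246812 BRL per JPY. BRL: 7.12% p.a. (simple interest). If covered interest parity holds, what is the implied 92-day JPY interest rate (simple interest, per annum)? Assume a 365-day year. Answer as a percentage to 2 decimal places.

0.49%

T = 92/365 years.
CIP gives F = S · g_BRL/g_JPY, so g_BRL/g_JPY = 0.0246812/0.024276 = 1.0166914.
The BRL side grows by 1 + 0.0712×92/365 = 1.0179463.
So the JPY growth factor = 1.0012343.
r = (1.0012343 − 1)/(92/365) = 0.004897 → 0.49%.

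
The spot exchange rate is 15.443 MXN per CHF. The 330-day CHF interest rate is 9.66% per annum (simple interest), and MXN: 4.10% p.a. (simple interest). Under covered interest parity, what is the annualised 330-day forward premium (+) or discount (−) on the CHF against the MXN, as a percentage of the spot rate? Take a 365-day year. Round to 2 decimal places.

T = 330/365 years.
CIP forward (MXN per CHF) = 15.443 × 1.0370685/1.087337 = 14.729057.
Annualised premium = (F − S)/S × (1/T) = (14.729057 − 15.443)/15.443 ÷ (330/365) = -5.11%.

-5.11%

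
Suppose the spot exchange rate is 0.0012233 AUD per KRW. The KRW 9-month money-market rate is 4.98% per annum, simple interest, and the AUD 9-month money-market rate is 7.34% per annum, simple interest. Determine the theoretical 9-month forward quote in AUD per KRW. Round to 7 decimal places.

T = 9/12 years.
Growth of 1 AUD over T: 1 + 0.0734×9/12 = 1.055050.
KRW growth factor: 1 + 0.0498×9/12 = 1.037350.
CIP: F = S · (grow AUD)/(grow KRW) = 0.0012233 × 1.055050/1.037350 = 0.001244173 AUD per KRW.

0.0012442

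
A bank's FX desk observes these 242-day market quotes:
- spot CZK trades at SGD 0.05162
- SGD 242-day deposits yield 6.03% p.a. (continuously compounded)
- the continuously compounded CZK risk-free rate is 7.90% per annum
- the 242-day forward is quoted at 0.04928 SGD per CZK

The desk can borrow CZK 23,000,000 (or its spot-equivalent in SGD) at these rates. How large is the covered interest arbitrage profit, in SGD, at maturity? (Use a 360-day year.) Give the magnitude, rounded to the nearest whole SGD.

SGD 41,115

T = 242/360 years.
Keep in CZK, deliver into the forward: 23,000,000·1.054540952·0.04928 = SGD 1,195,258.90.
Swap to SGD now, deposit: 23,000,000·0.05162·1.041367757 = SGD 1,236,374.28.
The quoted forward undervalues CZK, so borrow CZK, convert to SGD at spot, deposit the SGD at 6.03%, and buy CZK forward at 0.04928 to cover the loan.
Profit = 1,236,374.28 − 1,195,258.90 = SGD 41,115.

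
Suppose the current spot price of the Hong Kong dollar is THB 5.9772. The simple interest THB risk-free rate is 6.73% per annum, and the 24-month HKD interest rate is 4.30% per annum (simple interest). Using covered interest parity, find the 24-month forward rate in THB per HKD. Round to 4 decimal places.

T = 2 years.
THB accumulates by 1 + 0.0673×2 = 1.134600.
HKD growth factor: 1 + 0.0430×2 = 1.086000.
CIP: F = S · (grow THB)/(grow HKD) = 5.9772 × 1.134600/1.086000 = 6.244688 THB per HKD.

6.2447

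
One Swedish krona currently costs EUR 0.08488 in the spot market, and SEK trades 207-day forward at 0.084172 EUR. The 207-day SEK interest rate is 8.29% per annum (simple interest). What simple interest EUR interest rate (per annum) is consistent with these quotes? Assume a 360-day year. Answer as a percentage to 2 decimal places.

6.77%

T = 207/360 years.
CIP gives F = S · g_EUR/g_SEK, so g_EUR/g_SEK = 0.084172/0.08488 = 0.9916588.
The SEK side grows by 1 + 0.0829×207/360 = 1.0476675.
Hence g_EUR = 1.0389287.
(1.0389287 − 1)/T = 0.067702, i.e. 6.77%.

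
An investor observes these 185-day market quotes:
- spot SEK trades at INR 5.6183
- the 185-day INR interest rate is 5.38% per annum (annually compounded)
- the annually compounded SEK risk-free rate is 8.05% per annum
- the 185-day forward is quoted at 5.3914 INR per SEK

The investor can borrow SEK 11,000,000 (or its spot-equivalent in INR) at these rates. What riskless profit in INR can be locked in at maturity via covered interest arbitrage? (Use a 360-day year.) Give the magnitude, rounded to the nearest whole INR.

INR 1,775,597

T = 185/360 years.
Invest the SEK and cover forward: 11,000,000 × 1.0405893969 × 5.3914 = INR 61,712,570.42.
Convert at spot and invest in INR: 11,000,000 × 5.6183 × 1.0272950208 = INR 63,488,167.77.
The quoted forward undervalues SEK, so borrow SEK, convert to INR at spot, deposit the INR at 5.38%, and buy SEK forward at 5.3914 to cover the loan.
Profit = 63,488,167.77 − 61,712,570.42 = INR 1,775,597.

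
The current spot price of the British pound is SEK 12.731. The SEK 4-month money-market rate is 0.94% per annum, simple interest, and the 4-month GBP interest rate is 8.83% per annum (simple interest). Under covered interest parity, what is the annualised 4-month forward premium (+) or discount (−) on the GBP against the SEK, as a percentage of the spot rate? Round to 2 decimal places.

-7.66%

T = 4/12 years.
No-arbitrage forward: 12.731 × 1.0031333 / 1.0294333 = 12.405748 SEK/GBP.
Annualised premium = (F − S)/S × (1/T) = (12.405748 − 12.731)/12.731 ÷ (4/12) = -7.66%.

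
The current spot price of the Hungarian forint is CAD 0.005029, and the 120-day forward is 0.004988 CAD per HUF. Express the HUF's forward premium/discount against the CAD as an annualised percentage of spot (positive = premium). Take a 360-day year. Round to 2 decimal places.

T = 120/360 years.
HUF trades forward at -0.81527% vs spot over the period.
×(1/T) gives -2.45% p.a.

-2.45%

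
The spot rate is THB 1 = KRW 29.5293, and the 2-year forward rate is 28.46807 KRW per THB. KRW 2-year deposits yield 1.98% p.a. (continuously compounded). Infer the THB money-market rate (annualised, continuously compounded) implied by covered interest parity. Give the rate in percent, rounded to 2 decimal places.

T = 2 years.
F/S = 28.46807/29.5293 = 0.9640618 = (growth of KRW) / (growth of THB).
The KRW side grows by e^(0.0198×2) = 1.0403945.
So the THB growth factor = 1.0791782.
Take logs: ln 1.0791782 / 2 = 0.038100, so 3.81%.

3.81%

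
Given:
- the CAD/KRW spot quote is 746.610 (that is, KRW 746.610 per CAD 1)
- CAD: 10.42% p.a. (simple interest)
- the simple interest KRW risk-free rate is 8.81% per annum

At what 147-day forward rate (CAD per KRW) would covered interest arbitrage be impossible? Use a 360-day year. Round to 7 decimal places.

T = 147/360 years.
KRW growth factor: 1 + 0.0881×147/360 = 1.0359742.
Growth of 1 CAD over T: 1 + 0.1042×147/360 = 1.0425483.
So F = 746.61 × 1.0359742 / 1.0425483 = 741.9020 (KRW/CAD).
Quoted the other way: 1/741.9020 = 0.0013479 CAD per KRW.

0.0013479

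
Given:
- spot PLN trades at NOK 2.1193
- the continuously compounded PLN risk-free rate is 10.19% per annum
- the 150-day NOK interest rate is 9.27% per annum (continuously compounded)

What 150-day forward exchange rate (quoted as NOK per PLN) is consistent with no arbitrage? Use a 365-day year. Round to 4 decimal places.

2.1113

T = 150/365 years.
NOK accumulates by e^(0.0927×150/365) = 1.0388308.
Growth of 1 PLN over T: e^(0.1019×150/365) = 1.0427659.
Forward (NOK per PLN) = 2.1193 × 1.0388308 / 1.0427659 = 2.111302.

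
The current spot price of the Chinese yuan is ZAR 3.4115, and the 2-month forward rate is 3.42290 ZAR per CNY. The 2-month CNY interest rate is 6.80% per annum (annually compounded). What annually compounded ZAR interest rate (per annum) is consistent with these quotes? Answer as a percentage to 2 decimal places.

T = 2/12 years.
CIP gives F = S · g_ZAR/g_CNY, so g_ZAR/g_CNY = 3.4229/3.4115 = 1.0033416.
CNY growth factor: (1 + 0.0680)^(2/12) = 1.011025.
So the ZAR growth factor = 1.0144034.
r = 1.0144034^(12/2) − 1 = 0.089593 → 8.96%.

8.96%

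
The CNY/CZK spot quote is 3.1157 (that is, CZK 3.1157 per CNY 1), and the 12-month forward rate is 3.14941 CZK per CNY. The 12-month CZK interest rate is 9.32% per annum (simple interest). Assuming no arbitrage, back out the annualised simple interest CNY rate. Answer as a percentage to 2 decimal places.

T = 1 year.
F/S = 3.14941/3.1157 = 1.0108194 = (growth of CZK) / (growth of CNY).
CZK growth factor: 1 + 0.0932×1 = 1.093200.
So the CNY growth factor = 1.0814988.
r = (1.0814988 − 1)/1 = 0.081499 → 8.15%.

8.15%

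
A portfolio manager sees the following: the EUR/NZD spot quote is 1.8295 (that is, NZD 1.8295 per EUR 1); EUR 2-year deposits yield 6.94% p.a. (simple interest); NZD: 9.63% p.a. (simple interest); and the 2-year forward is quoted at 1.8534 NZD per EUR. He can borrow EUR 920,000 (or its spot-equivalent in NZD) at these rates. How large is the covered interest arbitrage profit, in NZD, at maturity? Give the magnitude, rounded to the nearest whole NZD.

T = 2 years.
Route A — deposit EUR, sell forward: 920,000 × 1.138800 × 1.8534 = NZD 1,941,799.77.
Route B — convert at spot, deposit NZD: 920,000 × 1.8295 × 1.192600 = NZD 2,007,312.76.
The quoted forward undervalues EUR, so borrow EUR, convert to NZD at spot, deposit the NZD at 9.63%, and buy EUR forward at 1.8534 to cover the loan.
The gap between the two covered legs is NZD 65,513.

NZD 65,513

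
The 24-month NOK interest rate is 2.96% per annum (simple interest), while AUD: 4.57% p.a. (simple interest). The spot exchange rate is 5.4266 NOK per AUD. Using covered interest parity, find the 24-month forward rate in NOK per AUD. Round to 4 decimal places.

T = 2 years.
NOK accumulates by 1 + 0.0296×2 = 1.059200.
AUD accumulates by 1 + 0.0457×2 = 1.091400.
CIP: F = S · (grow NOK)/(grow AUD) = 5.4266 × 1.059200/1.091400 = 5.266497 NOK per AUD.

5.2665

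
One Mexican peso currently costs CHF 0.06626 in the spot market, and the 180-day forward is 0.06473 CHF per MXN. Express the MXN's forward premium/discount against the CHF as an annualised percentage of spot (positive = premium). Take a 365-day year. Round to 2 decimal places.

T = 180/365 years.
Period premium: (0.06473 − 0.06626)/0.06626 = -0.0230909.
×(1/T) gives -4.68% p.a.

-4.68%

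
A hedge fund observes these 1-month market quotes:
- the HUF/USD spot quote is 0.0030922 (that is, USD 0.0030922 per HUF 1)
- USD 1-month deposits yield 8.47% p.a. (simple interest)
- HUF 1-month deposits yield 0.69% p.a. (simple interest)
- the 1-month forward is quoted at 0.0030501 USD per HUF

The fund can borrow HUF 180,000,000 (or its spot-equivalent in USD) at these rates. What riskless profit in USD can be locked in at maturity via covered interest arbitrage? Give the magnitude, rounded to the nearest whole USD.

T = 1/12 years.
Route A — deposit HUF, sell forward: 180,000,000 × 1.000575 × 0.0030501 = USD 549,333.69.
Route B — convert at spot, deposit USD: 180,000,000 × 0.0030922 × 1.00705833 = USD 560,524.64.
The quoted forward undervalues HUF, so borrow HUF, convert to USD at spot, deposit the USD at 8.47%, and buy HUF forward at 0.0030501 to cover the loan.
The gap between the two covered legs is USD 11,191.

USD 11,191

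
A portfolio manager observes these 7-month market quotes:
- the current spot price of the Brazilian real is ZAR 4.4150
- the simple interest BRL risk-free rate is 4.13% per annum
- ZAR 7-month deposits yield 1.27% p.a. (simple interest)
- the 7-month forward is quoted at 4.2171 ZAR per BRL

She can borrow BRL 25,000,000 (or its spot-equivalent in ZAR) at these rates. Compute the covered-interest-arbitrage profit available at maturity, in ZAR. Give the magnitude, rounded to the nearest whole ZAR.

ZAR 3,225,271

T = 7/12 years.
Invest the BRL and cover forward: 25,000,000 × 1.02409166667 × 4.2171 = ZAR 107,967,424.19.
Convert at spot and invest in ZAR: 25,000,000 × 4.4150 × 1.00740833333 = ZAR 111,192,694.79.
The quoted forward undervalues BRL, so borrow BRL, convert to ZAR at spot, deposit the ZAR at 1.27%, and buy BRL forward at 4.2171 to cover the loan.
Profit = 111,192,694.79 − 107,967,424.19 = ZAR 3,225,271.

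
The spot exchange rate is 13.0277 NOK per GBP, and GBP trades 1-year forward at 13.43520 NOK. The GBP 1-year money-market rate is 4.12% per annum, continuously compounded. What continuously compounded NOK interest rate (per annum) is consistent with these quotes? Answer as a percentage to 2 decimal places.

T = 1 year.
CIP gives F = S · g_NOK/g_GBP, so g_NOK/g_GBP = 13.4352/13.0277 = 1.0312795.
GBP growth factor: e^(0.0412×1) = 1.0420605.
Hence g_NOK = 1.0746556.
Take logs: ln 1.0746556 / 1 = 0.072000, so 7.20%.

7.20%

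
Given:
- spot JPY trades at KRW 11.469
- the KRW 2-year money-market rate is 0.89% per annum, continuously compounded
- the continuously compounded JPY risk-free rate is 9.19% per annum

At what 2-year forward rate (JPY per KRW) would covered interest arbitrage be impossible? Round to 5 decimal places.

0.10294

T = 2 years.
KRW growth factor: e^(0.0089×2) = 1.0179594.
JPY growth factor: e^(0.0919×2) = 1.2017754.
CIP: F = S · (grow KRW)/(grow JPY) = 11.469 × 1.0179594/1.2017754 = 9.714774 KRW per JPY.
Invert for JPY per KRW: 1 / 9.714774 = 0.10294.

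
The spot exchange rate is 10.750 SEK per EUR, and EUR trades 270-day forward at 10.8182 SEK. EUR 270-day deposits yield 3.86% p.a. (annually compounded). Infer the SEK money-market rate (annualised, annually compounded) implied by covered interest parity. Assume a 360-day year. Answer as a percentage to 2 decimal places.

4.74%

T = 270/360 years.
F/S = 10.8182/10.75 = 1.0063442 = (growth of SEK) / (growth of EUR).
EUR growth factor: (1 + 0.0386)^(270/360) = 1.0288125.
So the SEK growth factor = 1.0353395.
Annualise: 1.0353395^(360/270) − 1 = 0.047395 = 4.74%.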